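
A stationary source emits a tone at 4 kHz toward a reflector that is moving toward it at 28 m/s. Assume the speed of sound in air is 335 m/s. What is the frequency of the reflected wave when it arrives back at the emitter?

At the reflector (a moving observer), f₁ = f₀ · (v + u)/v = 4 × 363/335 ≈ 4.33 kHz.
On reflection it acts as a source moving toward the stationary detector: f₂ = f₁ · v/(v − u) = 4.33 × 335/307 ≈ 4.73 kHz.
Equivalently f₂ = f₀ · (v + u)/(v − u).

4.73 kHz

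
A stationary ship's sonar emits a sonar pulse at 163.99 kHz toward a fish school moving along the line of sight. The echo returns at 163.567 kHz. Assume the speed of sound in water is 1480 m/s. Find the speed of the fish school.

1.91 m/s

Double Doppler shift off a moving reflector: f₂ = f₀ · (v + u)/(v − u) (u > 0 toward emitter).
Rearranging, u = v · (f₂ − f₀)/(f₂ + f₀) = 1480 × -0.423/327.557 ≈ -1.91 m/s.
So the fish school is moving at 1.91 m/s away from the emitter.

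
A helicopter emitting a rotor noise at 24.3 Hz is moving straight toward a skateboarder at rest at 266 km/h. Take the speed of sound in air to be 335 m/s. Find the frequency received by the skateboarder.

266 km/h = 73.89 m/s.
Moving source, stationary observer: f' = f · v/(v − v_s) since the source is approaching.
f' = 24.3 × 335/(335 − 73.89) = 24.3 × 335/261.1 ≈ 31.2 Hz.

31.2 Hz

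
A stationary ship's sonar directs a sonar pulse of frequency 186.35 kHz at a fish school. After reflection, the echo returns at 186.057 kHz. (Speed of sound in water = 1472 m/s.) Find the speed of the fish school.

1.16 m/s

Double Doppler shift off a moving reflector: f₂ = f₀ · (v + u)/(v − u) (u > 0 toward emitter).
Rearranging, u = v · (f₂ − f₀)/(f₂ + f₀) = 1472 × -0.293/372.407 ≈ -1.16 m/s.
So the fish school is moving at 1.16 m/s away from the emitter.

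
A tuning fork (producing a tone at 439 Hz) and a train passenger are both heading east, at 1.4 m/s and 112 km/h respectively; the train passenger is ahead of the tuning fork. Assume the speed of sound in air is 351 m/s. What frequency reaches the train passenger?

402 Hz

112 km/h = 31.11 m/s.
The train passenger is ahead, so the tuning fork is moving toward it while the train passenger is moving away from the tuning fork.
Both move, so f' = f · (v − v_o)/(v − v_s).
f' = 439 × (351 − 31.11)/(351 − 1.4) = 439 × 319.89/349.6 ≈ 402 Hz.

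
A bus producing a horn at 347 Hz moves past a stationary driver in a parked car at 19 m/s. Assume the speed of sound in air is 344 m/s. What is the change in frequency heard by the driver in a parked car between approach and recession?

Approaching: f₁ = f · v/(v − v_s) = 347 × 344/325 ≈ 367.3 Hz.
Receding: f₂ = f · v/(v + v_s) = 347 × 344/363 ≈ 328.8 Hz.
Drop: f₁ − f₂ = 2f·v·v_s/(v² − v_s²) = 2 × 347 × 344 × 19/(344² − 19²) ≈ 38.4 Hz.

38.4 Hz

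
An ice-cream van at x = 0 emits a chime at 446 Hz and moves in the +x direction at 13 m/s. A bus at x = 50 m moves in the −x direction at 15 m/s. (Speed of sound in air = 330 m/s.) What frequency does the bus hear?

485 Hz

The observer lies on the +x side, so the source is heading toward the observer and the observer is heading toward the source.
With source approaching and observer approaching, f' = f · (v + v_o)/(v − v_s).
f' = 446 × (330 + 15)/(330 − 13) = 446 × 345/317 ≈ 485 Hz.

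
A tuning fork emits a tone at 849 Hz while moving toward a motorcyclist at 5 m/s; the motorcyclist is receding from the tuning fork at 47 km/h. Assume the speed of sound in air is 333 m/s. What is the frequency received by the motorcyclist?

47 km/h = 13.06 m/s.
Both move, so f' = f · (v − v_o)/(v − v_s).
f' = 849 × (333 − 13.06)/(333 − 5) = 849 × 319.94/328 ≈ 828 Hz.

828 Hz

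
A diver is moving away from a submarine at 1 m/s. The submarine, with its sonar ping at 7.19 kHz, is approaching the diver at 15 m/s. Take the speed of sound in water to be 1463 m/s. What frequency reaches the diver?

7.26 kHz

With source approaching and observer receding, f' = f · (v − v_o)/(v − v_s).
f' = 7.19 × (1463 − 1)/(1463 − 15) = 7.19 × 1462/1448 ≈ 7.26 kHz.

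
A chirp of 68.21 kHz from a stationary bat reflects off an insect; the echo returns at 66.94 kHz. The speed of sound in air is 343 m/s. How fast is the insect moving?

Double Doppler shift off a moving reflector: f₂ = f₀ · (v + u)/(v − u) (u > 0 toward emitter).
Rearranging, u = v · (f₂ − f₀)/(f₂ + f₀) = 343 × -1.27/135.15 ≈ -3.2 m/s.
So the insect is moving at 3.2 m/s away from the emitter.

3.2 m/s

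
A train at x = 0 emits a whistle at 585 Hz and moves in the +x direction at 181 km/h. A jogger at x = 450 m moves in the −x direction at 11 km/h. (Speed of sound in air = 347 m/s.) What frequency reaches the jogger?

181 km/h = 50.28 m/s; 11 km/h = 3.056 m/s.
The observer lies on the +x side, so the source is heading toward the observer and the observer is heading toward the source.
General Doppler shift: f' = f · (v + v_o)/(v − v_s).
f' = 585 × (347 + 3.056)/(347 − 50.28) = 585 × 350.06/296.72 ≈ 690 Hz.

690 Hz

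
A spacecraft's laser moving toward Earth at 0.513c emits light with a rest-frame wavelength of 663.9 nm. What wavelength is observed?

Relativistic Doppler for wavelength: λ' = λ₀ · √((1 − β)/(1 + β)).
λ' = 663.9 × √(0.4870/1.5130) = 663.9 × 0.56734 ≈ 376.7 nm.

376.7 nm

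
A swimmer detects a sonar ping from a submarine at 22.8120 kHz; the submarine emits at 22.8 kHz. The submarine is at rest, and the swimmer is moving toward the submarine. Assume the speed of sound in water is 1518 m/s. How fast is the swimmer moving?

f' = f · (v + v_o)/v ⇒ v_o = v · |f'/f − 1|.
v_o = 1518 × |22.8120/22.8 − 1| = 1518 × 0.0005263 ≈ 0.80 m/s.

0.80 m/s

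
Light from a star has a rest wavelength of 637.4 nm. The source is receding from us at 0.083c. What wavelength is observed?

692.7 nm

Relativistic Doppler for wavelength: λ' = λ₀ · √((1 + β)/(1 − β)).
λ' = 637.4 × √(1.0830/0.9170) = 637.4 × 1.08675 ≈ 692.7 nm.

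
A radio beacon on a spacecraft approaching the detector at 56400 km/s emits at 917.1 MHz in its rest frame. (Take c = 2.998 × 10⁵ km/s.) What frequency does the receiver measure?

β = v/c = 56400/299800 = 0.1881.
Relativistic Doppler for frequency: f' = f₀ · √((1 + β)/(1 − β)).
f' = 917.1 × √(1.1881/0.8119) = 917.1 × 1.20973 ≈ 1109.4 MHz.

1109.4 MHz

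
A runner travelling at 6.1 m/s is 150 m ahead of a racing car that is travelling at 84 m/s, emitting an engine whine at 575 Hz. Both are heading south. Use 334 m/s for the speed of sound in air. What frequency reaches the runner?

754 Hz

The runner is ahead, so the racing car is moving toward it while the runner is moving away from the racing car.
Both move, so f' = f · (v − v_o)/(v − v_s).
f' = 575 × (334 − 6.1)/(334 − 84) = 575 × 327.9/250 ≈ 754 Hz.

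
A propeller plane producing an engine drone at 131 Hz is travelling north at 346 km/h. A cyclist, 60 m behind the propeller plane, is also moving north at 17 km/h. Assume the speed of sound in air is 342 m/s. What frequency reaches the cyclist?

346 km/h = 96.11 m/s; 17 km/h = 4.722 m/s.
The cyclist is behind, so the propeller plane is moving away from it while the cyclist is moving toward the propeller plane.
With source receding and observer approaching, f' = f · (v + v_o)/(v + v_s).
f' = 131 × (342 + 4.722)/(342 + 96.11) = 131 × 346.72/438.11 ≈ 104 Hz.

104 Hz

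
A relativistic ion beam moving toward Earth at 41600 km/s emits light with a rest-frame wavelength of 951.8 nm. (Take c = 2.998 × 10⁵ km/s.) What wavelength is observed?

827.7 nm

β = v/c = 41600/299800 = 0.1388.
Relativistic Doppler for wavelength: λ' = λ₀ · √((1 − β)/(1 + β)).
λ' = 951.8 × √(0.8612/1.1388) = 951.8 × 0.86965 ≈ 827.7 nm.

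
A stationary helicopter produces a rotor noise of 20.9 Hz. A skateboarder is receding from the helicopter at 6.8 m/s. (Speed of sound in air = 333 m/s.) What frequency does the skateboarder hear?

20.5 Hz

Only the observer moves, away from the source, so f' = f · (v − v_o)/v.
f' = 20.9 × (333 − 6.8)/333 = 20.9 × 326.2/333 ≈ 20.5 Hz.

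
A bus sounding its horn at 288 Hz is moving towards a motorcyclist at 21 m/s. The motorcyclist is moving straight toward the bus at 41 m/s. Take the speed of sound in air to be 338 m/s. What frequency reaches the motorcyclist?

Both move, so f' = f · (v + v_o)/(v − v_s).
f' = 288 × (338 + 41)/(338 − 21) = 288 × 379/317 ≈ 344 Hz.

344 Hz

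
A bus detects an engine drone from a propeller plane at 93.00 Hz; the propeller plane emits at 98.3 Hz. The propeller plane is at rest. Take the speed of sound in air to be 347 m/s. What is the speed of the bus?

18.7 m/s

f' < f, so the bus is receding.
f' = f · (v − v_o)/v ⇒ v_o = v · |f'/f − 1|.
v_o = 347 × |93.00/98.3 − 1| = 347 × 0.05392 ≈ 18.7 m/s.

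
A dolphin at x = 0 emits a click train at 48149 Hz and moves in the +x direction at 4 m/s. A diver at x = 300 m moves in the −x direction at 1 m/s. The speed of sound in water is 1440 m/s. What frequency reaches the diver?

The observer lies on the +x side, so the source is heading toward the observer and the observer is heading toward the source.
Both move, so f' = f · (v + v_o)/(v − v_s).
f' = 48149 × (1440 + 1)/(1440 − 4) = 48149 × 1441/1436 ≈ 48317 Hz.

48317 Hz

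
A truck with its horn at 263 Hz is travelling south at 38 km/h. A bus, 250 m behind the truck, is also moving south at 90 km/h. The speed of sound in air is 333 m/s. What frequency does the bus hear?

274 Hz

38 km/h = 10.56 m/s; 90 km/h = 25 m/s.
The bus is behind, so the truck is moving away from it while the bus is moving toward the truck.
With source receding and observer approaching, f' = f · (v + v_o)/(v + v_s).
f' = 263 × (333 + 25)/(333 + 10.56) = 263 × 358/343.56 ≈ 274 Hz.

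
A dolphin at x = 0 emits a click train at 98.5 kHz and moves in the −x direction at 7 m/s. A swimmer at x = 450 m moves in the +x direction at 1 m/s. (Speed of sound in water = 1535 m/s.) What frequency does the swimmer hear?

The observer lies on the +x side, so the source is heading away from the observer and the observer is heading away from the source.
General Doppler shift: f' = f · (v − v_o)/(v + v_s).
f' = 98.5 × (1535 − 1)/(1535 + 7) = 98.5 × 1534/1542 ≈ 98.0 kHz.

98.0 kHz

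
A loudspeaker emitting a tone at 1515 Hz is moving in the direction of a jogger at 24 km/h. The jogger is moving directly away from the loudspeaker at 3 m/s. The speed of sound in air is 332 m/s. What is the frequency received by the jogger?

24 km/h = 6.667 m/s.
Both move, so f' = f · (v − v_o)/(v − v_s).
f' = 1515 × (332 − 3)/(332 − 6.667) = 1515 × 329/325.33 ≈ 1532 Hz.

1532 Hz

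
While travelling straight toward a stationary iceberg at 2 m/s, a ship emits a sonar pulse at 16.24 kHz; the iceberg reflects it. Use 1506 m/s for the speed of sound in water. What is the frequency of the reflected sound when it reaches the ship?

16.28 kHz

The iceberg receives the sound from a moving source: f₁ = f₀ · v/(v − v_e) = 16.24 × 1506/1504 ≈ 16.26 kHz.
On the return leg the ship is a moving observer: f₂ = f₁ · (v + v_e)/v = 16.26 × 1508/1506 ≈ 16.28 kHz.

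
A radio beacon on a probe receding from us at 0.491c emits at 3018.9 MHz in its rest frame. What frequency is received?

1763.9 MHz

Relativistic Doppler for frequency: f' = f₀ · √((1 − β)/(1 + β)).
f' = 3018.9 × √(0.5090/1.4910) = 3018.9 × 0.58428 ≈ 1763.9 MHz.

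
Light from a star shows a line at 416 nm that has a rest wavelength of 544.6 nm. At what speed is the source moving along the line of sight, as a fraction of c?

0.263c

λ'/λ₀ = 0.7639 < 1 (blueshift), so the source is approaching.
λ'/λ₀ = √((1 − β)/(1 + β)) for an approaching source ⇒ β = (1 − r²)/(1 + r²) with r = λ'/λ₀.
β = (1 − 0.5835)/(1 + 0.5835) ≈ 0.263.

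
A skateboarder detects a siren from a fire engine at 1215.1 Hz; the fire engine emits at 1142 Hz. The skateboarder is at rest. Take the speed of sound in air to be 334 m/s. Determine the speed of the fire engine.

20.1 m/s

f' > f, so the fire engine is approaching.
f' = f · v/(v − v_s) ⇒ v_s = v · |1 − f/f'|.
v_s = 334 × |1 − 1142/1215.1| = 334 × 0.06016 ≈ 20.1 m/s.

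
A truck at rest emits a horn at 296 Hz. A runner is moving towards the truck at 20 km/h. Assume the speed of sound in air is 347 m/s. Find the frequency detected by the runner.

20 km/h = 5.556 m/s.
Only the observer moves, toward the source, so f' = f · (v + v_o)/v.
f' = 296 × (347 + 5.556)/347 = 296 × 352.56/347 ≈ 301 Hz.

301 Hz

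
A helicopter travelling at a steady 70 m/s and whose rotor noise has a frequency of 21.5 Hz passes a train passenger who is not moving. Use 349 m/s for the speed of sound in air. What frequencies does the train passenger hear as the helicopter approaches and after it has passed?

26.9 Hz approaching; 17.9 Hz receding

Approaching: f₁ = f · v/(v − v_s) = 21.5 × 349/279 ≈ 26.9 Hz.
Receding: f₂ = f · v/(v + v_s) = 21.5 × 349/419 ≈ 17.9 Hz.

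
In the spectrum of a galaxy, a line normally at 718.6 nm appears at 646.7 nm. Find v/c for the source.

λ'/λ₀ = 0.8999 < 1 (blueshift), so the source is approaching.
λ'/λ₀ = √((1 − β)/(1 + β)) for an approaching source ⇒ β = (1 − r²)/(1 + r²) with r = λ'/λ₀.
β = (1 − 0.8099)/(1 + 0.8099) ≈ 0.105.

0.105c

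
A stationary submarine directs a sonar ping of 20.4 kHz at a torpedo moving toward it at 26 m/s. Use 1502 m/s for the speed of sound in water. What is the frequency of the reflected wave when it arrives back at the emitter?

21.1 kHz

At the torpedo (a moving observer), f₁ = f₀ · (v + u)/v = 20.4 × 1528/1502 ≈ 20.8 kHz.
On reflection it acts as a source moving toward the stationary detector: f₂ = f₁ · v/(v − u) = 20.8 × 1502/1476 ≈ 21.1 kHz.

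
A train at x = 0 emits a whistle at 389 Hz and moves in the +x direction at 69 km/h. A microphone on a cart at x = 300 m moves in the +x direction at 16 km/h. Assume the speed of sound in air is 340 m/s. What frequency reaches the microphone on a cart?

407 Hz

69 km/h = 19.17 m/s; 16 km/h = 4.444 m/s.
The observer lies on the +x side, so the source is heading toward the observer and the observer is heading away from the source.
Both move, so f' = f · (v − v_o)/(v − v_s).
f' = 389 × (340 − 4.444)/(340 − 19.17) = 389 × 335.56/320.83 ≈ 407 Hz.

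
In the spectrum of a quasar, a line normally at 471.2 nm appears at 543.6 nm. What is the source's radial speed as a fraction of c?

λ'/λ₀ = 1.1537 > 1 (redshift), so the source is receding.
λ'/λ₀ = √((1 + β)/(1 − β)) for a receding source ⇒ β = (r² − 1)/(r² + 1) with r = λ'/λ₀.
β = (1.3309 − 1)/(1.3309 + 1) ≈ 0.142.

0.142c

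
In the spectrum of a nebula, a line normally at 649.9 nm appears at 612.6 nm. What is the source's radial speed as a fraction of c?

0.059

λ'/λ₀ = 0.9426 < 1 (blueshift), so the source is approaching.
λ'/λ₀ = √((1 − β)/(1 + β)) for an approaching source ⇒ β = (1 − r²)/(1 + r²) with r = λ'/λ₀.
β = (1 − 0.8885)/(1 + 0.8885) ≈ 0.059.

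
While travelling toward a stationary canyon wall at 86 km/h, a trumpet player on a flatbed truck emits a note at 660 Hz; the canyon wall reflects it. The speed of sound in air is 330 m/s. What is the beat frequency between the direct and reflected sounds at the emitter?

86 km/h = 23.89 m/s.
The canyon wall receives the sound from a moving source: f₁ = f₀ · v/(v − v_e) = 660 × 330/306.11 ≈ 711.5 Hz.
On the return leg the trumpet player on a flatbed truck is a moving observer: f₂ = f₁ · (v + v_e)/v = 711.5 × 353.89/330 ≈ 763.0 Hz.
Beat against the emitted tone: |f₂ − f₀| = 2v_e·f₀/(v − v_e) = 2 × 23.89 × 660/306.11 ≈ 103 Hz.

103 Hz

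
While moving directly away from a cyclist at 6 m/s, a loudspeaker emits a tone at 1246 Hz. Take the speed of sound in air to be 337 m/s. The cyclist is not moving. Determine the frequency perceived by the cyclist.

Only the source moves, away from the listener, so f' = f · v/(v + v_s).
f' = 1246 × 337/(337 + 6) = 1246 × 337/343 ≈ 1224 Hz.

1224 Hz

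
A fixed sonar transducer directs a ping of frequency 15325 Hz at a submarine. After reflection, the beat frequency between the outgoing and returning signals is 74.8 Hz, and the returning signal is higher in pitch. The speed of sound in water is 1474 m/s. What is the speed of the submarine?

Double Doppler shift off a moving reflector: f₂ = f₀ · (v + u)/(v − u) (u > 0 toward emitter).
Returning signal is higher, so f₂ = f₀ + Δf = 15325 + 74.8 = 15399.8 Hz.
Rearranging, u = v · (f₂ − f₀)/(f₂ + f₀) = 1474 × 74.8/30724.8 ≈ 3.6 m/s.
So the submarine is moving at 3.6 m/s toward the emitter.

3.6 m/s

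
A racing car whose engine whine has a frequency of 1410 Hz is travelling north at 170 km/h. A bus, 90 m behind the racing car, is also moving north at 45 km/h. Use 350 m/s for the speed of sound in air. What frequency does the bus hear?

1287 Hz

170 km/h = 47.22 m/s; 45 km/h = 12.5 m/s.
The bus is behind, so the racing car is moving away from it while the bus is moving toward the racing car.
With source receding and observer approaching, f' = f · (v + v_o)/(v + v_s).
f' = 1410 × (350 + 12.5)/(350 + 47.22) = 1410 × 362.5/397.22 ≈ 1287 Hz.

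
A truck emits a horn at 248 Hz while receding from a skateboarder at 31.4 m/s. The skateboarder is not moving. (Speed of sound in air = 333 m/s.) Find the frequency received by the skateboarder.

With the source moving away from a stationary observer, f' = f · v/(v + v_s).
f' = 248 × 333/(333 + 31.4) = 248 × 333/364.4 ≈ 227 Hz.

227 Hz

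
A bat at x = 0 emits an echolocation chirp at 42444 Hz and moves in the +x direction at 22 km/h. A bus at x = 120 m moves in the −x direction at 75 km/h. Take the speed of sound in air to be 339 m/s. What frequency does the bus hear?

22 km/h = 6.111 m/s; 75 km/h = 20.83 m/s.
The observer lies on the +x side, so the source is heading toward the observer and the observer is heading toward the source.
General Doppler shift: f' = f · (v + v_o)/(v − v_s).
f' = 42444 × (339 + 20.83)/(339 − 6.111) = 42444 × 359.83/332.89 ≈ 45879 Hz.

45879 Hz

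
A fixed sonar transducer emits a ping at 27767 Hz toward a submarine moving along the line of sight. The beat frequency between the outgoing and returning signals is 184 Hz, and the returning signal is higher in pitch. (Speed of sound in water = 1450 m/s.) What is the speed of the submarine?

4.8 m/s

Double Doppler shift off a moving reflector: f₂ = f₀ · (v + u)/(v − u) (u > 0 toward emitter).
Returning signal is higher, so f₂ = f₀ + Δf = 27767 + 184 = 27951 Hz.
Rearranging, u = v · (f₂ − f₀)/(f₂ + f₀) = 1450 × 184/55718 ≈ 4.8 m/s.
So the submarine is moving at 4.8 m/s toward the emitter.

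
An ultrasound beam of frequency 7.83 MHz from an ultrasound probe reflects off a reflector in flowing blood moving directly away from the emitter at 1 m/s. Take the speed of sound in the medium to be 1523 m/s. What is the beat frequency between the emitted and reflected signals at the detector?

10276 Hz

The reflector in flowing blood first receives the wave as a moving observer: f₁ = f₀ · (v − u)/v = 7.83 × (1523 − 1)/1523 ≈ 7.82486 MHz.
The reflection then acts as a moving source: f₂ = f₁ · v/(v + u) ≈ 7.81972 MHz.
Equivalently f₂ = f₀ · (v − u)/(v + u).
Beat frequency (with f₀ = 7830000 Hz): |f₂ − f₀| = 2u·f₀/(v + u) = 2 × 1 × 7830000/1524 ≈ 10276 Hz.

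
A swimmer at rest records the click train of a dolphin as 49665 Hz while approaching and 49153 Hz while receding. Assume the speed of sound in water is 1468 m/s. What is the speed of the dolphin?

7.6 m/s

f₁/f₂ = (v + v_s)/(v − v_s), so v_s = v · (f₁ − f₂)/(f₁ + f₂).
v_s = 1468 × (49665 − 49153)/(49665 + 49153) = 1468 × 512/98818 ≈ 7.6 m/s.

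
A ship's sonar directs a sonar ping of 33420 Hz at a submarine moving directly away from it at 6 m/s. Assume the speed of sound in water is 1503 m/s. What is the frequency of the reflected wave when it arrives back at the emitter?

33154 Hz

The submarine first receives the wave as a moving observer: f₁ = f₀ · (v − u)/v = 33420 × (1503 − 6)/1503 ≈ 33287 Hz.
The reflection then acts as a moving source: f₂ = f₁ · v/(v + u) ≈ 33154 Hz.
Equivalently f₂ = f₀ · (v − u)/(v + u).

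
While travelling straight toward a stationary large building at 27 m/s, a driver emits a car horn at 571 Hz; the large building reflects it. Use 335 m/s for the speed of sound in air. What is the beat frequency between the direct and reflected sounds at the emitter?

100 Hz

The large building receives the sound from a moving source: f₁ = f₀ · v/(v − v_e) = 571 × 335/308 ≈ 621.1 Hz.
On the return leg the driver is a moving observer: f₂ = f₁ · (v + v_e)/v = 621.1 × 362/335 ≈ 671.1 Hz.
Equivalently f₂ = f₀ · (v + v_e)/(v − v_e).
Beat against the emitted tone: |f₂ − f₀| = 2v_e·f₀/(v − v_e) = 2 × 27 × 571/308 ≈ 100 Hz.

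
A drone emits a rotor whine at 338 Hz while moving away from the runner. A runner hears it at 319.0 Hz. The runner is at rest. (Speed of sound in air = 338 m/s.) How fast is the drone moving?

20.1 m/s

f' = f · v/(v + v_s) ⇒ v_s = v · |1 − f/f'|.
v_s = 338 × |1 − 338/319.0| = 338 × 0.05956 ≈ 20.1 m/s.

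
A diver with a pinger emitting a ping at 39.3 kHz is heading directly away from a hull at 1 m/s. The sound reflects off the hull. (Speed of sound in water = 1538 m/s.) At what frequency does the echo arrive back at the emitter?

39.2 kHz

The hull receives the sound from a moving source: f₁ = f₀ · v/(v + v_e) = 39.3 × 1538/1539 ≈ 39.3 kHz.
On the return leg the diver with a pinger is a moving observer: f₂ = f₁ · (v − v_e)/v = 39.3 × 1537/1538 ≈ 39.2 kHz.
Equivalently f₂ = f₀ · (v − v_e)/(v + v_e).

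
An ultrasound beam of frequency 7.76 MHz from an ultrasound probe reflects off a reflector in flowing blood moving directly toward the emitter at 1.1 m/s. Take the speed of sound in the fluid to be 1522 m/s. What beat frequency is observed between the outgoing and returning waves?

At the reflector in flowing blood (a moving observer), f₁ = f₀ · (v + u)/v = 7.76 × 1523.1/1522 ≈ 7.76561 MHz.
On reflection it acts as a source moving toward the stationary detector: f₂ = f₁ · v/(v − u) = 7.76561 × 1522/1520.9 ≈ 7.77122 MHz.
Beat frequency (with f₀ = 7760000 Hz): |f₂ − f₀| = 2u·f₀/(v − u) = 2 × 1.1 × 7760000/1520.9 ≈ 11225 Hz.

11225 Hz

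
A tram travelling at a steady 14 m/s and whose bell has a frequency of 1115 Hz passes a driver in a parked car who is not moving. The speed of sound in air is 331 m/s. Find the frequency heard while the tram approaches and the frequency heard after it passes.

Approaching: f₁ = f · v/(v − v_s) = 1115 × 331/317 ≈ 1164 Hz.
Receding: f₂ = f · v/(v + v_s) = 1115 × 331/345 ≈ 1070 Hz.

1164 Hz approaching; 1070 Hz receding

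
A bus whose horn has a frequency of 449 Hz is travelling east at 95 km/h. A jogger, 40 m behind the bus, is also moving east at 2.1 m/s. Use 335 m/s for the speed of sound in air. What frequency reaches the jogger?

419 Hz

95 km/h = 26.39 m/s.
The jogger is behind, so the bus is moving away from it while the jogger is moving toward the bus.
General Doppler shift: f' = f · (v + v_o)/(v + v_s).
f' = 449 × (335 + 2.1)/(335 + 26.39) = 449 × 337.1/361.39 ≈ 419 Hz.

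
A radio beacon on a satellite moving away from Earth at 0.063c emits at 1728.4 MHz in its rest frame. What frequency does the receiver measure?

Relativistic Doppler for frequency: f' = f₀ · √((1 − β)/(1 + β)).
f' = 1728.4 × √(0.9370/1.0630) = 1728.4 × 0.93887 ≈ 1622.7 MHz.

1622.7 MHz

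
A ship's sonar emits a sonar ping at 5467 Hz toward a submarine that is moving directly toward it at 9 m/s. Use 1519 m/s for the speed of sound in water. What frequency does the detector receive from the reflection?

At the submarine (a moving observer), f₁ = f₀ · (v + u)/v = 5467 × 1528/1519 ≈ 5499 Hz.
The reflection then acts as a moving source: f₂ = f₁ · v/(v − u) ≈ 5532 Hz.

5532 Hz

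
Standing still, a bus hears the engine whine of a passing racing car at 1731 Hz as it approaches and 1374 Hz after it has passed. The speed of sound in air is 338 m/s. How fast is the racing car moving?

f₁/f₂ = (v + v_s)/(v − v_s), so v_s = v · (f₁ − f₂)/(f₁ + f₂).
v_s = 338 × (1731 − 1374)/(1731 + 1374) = 338 × 357/3105 ≈ 39 m/s.

39 m/s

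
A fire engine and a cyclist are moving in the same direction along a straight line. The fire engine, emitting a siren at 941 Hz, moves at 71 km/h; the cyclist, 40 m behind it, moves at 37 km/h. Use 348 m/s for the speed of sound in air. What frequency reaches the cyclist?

917 Hz

71 km/h = 19.72 m/s; 37 km/h = 10.28 m/s.
The cyclist is behind, so the fire engine is moving away from it while the cyclist is moving toward the fire engine.
With source receding and observer approaching, f' = f · (v + v_o)/(v + v_s).
f' = 941 × (348 + 10.28)/(348 + 19.72) = 941 × 358.28/367.72 ≈ 917 Hz.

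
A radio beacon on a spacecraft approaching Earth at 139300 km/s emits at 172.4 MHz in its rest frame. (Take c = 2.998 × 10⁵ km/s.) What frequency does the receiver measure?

285.2 MHz

β = v/c = 139300/299800 = 0.4646.
Relativistic Doppler for frequency: f' = f₀ · √((1 + β)/(1 − β)).
f' = 172.4 × √(1.4646/0.5354) = 172.4 × 1.65403 ≈ 285.2 MHz.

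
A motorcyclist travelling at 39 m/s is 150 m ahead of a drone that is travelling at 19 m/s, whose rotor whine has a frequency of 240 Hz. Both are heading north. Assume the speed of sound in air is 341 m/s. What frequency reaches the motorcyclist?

The motorcyclist is ahead, so the drone is moving toward it while the motorcyclist is moving away from the drone.
Both move, so f' = f · (v − v_o)/(v − v_s).
f' = 240 × (341 − 39)/(341 − 19) = 240 × 302/322 ≈ 225 Hz.

225 Hz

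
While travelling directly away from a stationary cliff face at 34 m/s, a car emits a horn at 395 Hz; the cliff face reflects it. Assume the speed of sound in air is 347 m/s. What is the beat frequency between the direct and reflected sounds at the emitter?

The cliff face receives the sound from a moving source: f₁ = f₀ · v/(v + v_e) = 395 × 347/381 ≈ 359.8 Hz.
On the return leg the car is a moving observer: f₂ = f₁ · (v − v_e)/v = 359.8 × 313/347 ≈ 324.5 Hz.
Beat against the emitted tone: |f₂ − f₀| = 2v_e·f₀/(v + v_e) = 2 × 34 × 395/381 ≈ 70 Hz.

70 Hz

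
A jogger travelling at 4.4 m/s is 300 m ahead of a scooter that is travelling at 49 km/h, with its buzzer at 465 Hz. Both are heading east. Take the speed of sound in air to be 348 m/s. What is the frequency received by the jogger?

49 km/h = 13.61 m/s.
The jogger is ahead, so the scooter is moving toward it while the jogger is moving away from the scooter.
General Doppler shift: f' = f · (v − v_o)/(v − v_s).
f' = 465 × (348 − 4.4)/(348 − 13.61) = 465 × 343.6/334.39 ≈ 478 Hz.

478 Hz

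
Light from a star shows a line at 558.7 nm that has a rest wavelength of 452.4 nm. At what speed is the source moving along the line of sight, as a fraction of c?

0.208

λ'/λ₀ = 1.2350 > 1 (redshift), so the source is receding.
λ'/λ₀ = √((1 + β)/(1 − β)) for a receding source ⇒ β = (r² − 1)/(r² + 1) with r = λ'/λ₀.
β = (1.5251 − 1)/(1.5251 + 1) ≈ 0.208.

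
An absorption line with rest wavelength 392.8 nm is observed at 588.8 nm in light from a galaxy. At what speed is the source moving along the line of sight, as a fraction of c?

0.384c

λ'/λ₀ = 1.4990 > 1 (redshift), so the source is receding.
λ'/λ₀ = √((1 + β)/(1 − β)) for a receding source ⇒ β = (r² − 1)/(r² + 1) with r = λ'/λ₀.
β = (2.2469 − 1)/(2.2469 + 1) ≈ 0.384.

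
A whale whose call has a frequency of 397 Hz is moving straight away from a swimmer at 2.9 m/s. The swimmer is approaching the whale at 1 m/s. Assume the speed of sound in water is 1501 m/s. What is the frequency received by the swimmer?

Both move, so f' = f · (v + v_o)/(v + v_s).
f' = 397 × (1501 + 1)/(1501 + 2.9) = 397 × 1502/1503.9 ≈ 396 Hz.

396 Hz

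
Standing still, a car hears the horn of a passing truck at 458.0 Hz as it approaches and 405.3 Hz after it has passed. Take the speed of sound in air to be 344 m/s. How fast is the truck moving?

f₁/f₂ = (v + v_s)/(v − v_s), so v_s = v · (f₁ − f₂)/(f₁ + f₂).
v_s = 344 × (458.0 − 405.3)/(458.0 + 405.3) = 344 × 52.7/863.3 ≈ 21.0 m/s.

21.0 m/s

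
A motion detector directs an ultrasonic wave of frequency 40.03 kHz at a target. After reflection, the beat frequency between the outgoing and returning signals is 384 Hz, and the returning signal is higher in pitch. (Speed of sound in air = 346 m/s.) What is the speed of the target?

Double Doppler shift off a moving reflector: f₂ = f₀ · (v + u)/(v − u) (u > 0 toward emitter).
Returning signal is higher, so f₂ = f₀ + Δf = 40030 + 384 = 40414 Hz.
Rearranging, u = v · (f₂ − f₀)/(f₂ + f₀) = 346 × 384/80444 ≈ 1.65 m/s.
So the target is moving at 1.65 m/s toward the emitter.

1.65 m/s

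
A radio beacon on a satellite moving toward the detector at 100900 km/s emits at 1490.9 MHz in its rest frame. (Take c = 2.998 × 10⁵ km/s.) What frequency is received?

2116.1 MHz

β = v/c = 100900/299800 = 0.3366.
Relativistic Doppler for frequency: f' = f₀ · √((1 + β)/(1 − β)).
f' = 1490.9 × √(1.3366/0.6634) = 1490.9 × 1.41936 ≈ 2116.1 MHz.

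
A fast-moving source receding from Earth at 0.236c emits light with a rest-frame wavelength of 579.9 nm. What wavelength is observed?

Relativistic Doppler for wavelength: λ' = λ₀ · √((1 + β)/(1 − β)).
λ' = 579.9 × √(1.2360/0.7640) = 579.9 × 1.27193 ≈ 737.6 nm.

737.6 nm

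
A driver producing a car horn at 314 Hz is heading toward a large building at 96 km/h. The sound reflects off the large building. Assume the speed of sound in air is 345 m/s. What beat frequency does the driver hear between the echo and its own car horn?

52.6 Hz

96 km/h = 26.67 m/s.
The large building receives the sound from a moving source: f₁ = f₀ · v/(v − v_e) = 314 × 345/318.33 ≈ 340.3 Hz.
On the return leg the driver is a moving observer: f₂ = f₁ · (v + v_e)/v = 340.3 × 371.67/345 ≈ 366.6 Hz.
Beat against the emitted tone: |f₂ − f₀| = 2v_e·f₀/(v − v_e) = 2 × 26.67 × 314/318.33 ≈ 52.6 Hz.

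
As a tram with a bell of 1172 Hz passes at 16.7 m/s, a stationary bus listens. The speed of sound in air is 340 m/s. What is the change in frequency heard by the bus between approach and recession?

Approaching: f₁ = f · v/(v − v_s) = 1172 × 340/323.3 ≈ 1233 Hz.
Receding: f₂ = f · v/(v + v_s) = 1172 × 340/356.7 ≈ 1117 Hz.
Drop: f₁ − f₂ = 2f·v·v_s/(v² − v_s²) = 2 × 1172 × 340 × 16.7/(340² − 16.7²) ≈ 115 Hz.

115 Hz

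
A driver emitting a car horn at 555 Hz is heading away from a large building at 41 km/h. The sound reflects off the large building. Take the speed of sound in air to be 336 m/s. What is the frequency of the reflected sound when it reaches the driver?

519 Hz

41 km/h = 11.39 m/s.
The large building receives the sound from a moving source: f₁ = f₀ · v/(v + v_e) = 555 × 336/347.39 ≈ 537 Hz.
On the return leg the driver is a moving observer: f₂ = f₁ · (v − v_e)/v = 537 × 324.61/336 ≈ 519 Hz.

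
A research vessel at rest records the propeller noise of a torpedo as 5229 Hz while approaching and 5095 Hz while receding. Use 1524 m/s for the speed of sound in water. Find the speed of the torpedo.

f₁/f₂ = (v + v_s)/(v − v_s), so v_s = v · (f₁ − f₂)/(f₁ + f₂).
v_s = 1524 × (5229 − 5095)/(5229 + 5095) = 1524 × 134/10324 ≈ 19.8 m/s.

19.8 m/s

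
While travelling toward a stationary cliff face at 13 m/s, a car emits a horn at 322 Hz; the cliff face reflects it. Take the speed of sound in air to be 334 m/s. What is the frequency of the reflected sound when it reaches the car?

348 Hz

The cliff face receives the sound from a moving source: f₁ = f₀ · v/(v − v_e) = 322 × 334/321 ≈ 335 Hz.
On the return leg the car is a moving observer: f₂ = f₁ · (v + v_e)/v = 335 × 347/334 ≈ 348 Hz.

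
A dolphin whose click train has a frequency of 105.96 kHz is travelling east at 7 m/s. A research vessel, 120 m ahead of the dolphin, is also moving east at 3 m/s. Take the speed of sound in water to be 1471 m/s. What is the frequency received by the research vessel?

The research vessel is ahead, so the dolphin is moving toward it while the research vessel is moving away from the dolphin.
Both move, so f' = f · (v − v_o)/(v − v_s).
f' = 105.96 × (1471 − 3)/(1471 − 7) = 105.96 × 1468/1464 ≈ 106.2 kHz.

106.2 kHz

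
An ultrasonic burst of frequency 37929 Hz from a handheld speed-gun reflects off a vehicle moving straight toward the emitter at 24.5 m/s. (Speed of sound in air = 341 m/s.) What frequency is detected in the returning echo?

43801 Hz

The vehicle first receives the wave as a moving observer: f₁ = f₀ · (v + u)/v = 37929 × (341 + 24.5)/341 ≈ 40654 Hz.
The reflection then acts as a moving source: f₂ = f₁ · v/(v − u) ≈ 43801 Hz.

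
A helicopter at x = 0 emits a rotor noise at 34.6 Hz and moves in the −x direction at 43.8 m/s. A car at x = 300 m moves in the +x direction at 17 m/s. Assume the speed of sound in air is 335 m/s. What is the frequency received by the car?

29.0 Hz

The observer lies on the +x side, so the source is heading away from the observer and the observer is heading away from the source.
Both move, so f' = f · (v − v_o)/(v + v_s).
f' = 34.6 × (335 − 17)/(335 + 43.8) = 34.6 × 318/378.8 ≈ 29.0 Hz.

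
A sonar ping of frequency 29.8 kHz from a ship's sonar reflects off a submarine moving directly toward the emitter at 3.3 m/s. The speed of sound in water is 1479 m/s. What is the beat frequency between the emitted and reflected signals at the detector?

133 Hz

The submarine first receives the wave as a moving observer: f₁ = f₀ · (v + u)/v = 29.8 × (1479 + 3.3)/1479 ≈ 29.8665 kHz.
The reflection then acts as a moving source: f₂ = f₁ · v/(v − u) ≈ 29.9333 kHz.
Equivalently f₂ = f₀ · (v + u)/(v − u).
Beat frequency (with f₀ = 29800 Hz): |f₂ − f₀| = 2u·f₀/(v − u) = 2 × 3.3 × 29800/1475.7 ≈ 133 Hz.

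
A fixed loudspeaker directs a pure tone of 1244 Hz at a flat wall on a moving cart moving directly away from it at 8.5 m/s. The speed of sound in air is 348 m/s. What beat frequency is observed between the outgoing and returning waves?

59.3 Hz

The flat wall on a moving cart first receives the wave as a moving observer: f₁ = f₀ · (v − u)/v = 1244 × (348 − 8.5)/348 ≈ 1213.6 Hz.
The reflection then acts as a moving source: f₂ = f₁ · v/(v + u) ≈ 1184.7 Hz.
Beat frequency: |f₂ − f₀| = 2u·f₀/(v + u) = 2 × 8.5 × 1244/356.5 ≈ 59.3 Hz.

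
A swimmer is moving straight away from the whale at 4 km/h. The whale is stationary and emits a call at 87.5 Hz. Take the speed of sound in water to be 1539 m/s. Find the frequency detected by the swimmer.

4 km/h = 1.111 m/s.
Only the observer moves, away from the source, so f' = f · (v − v_o)/v.
f' = 87.5 × (1539 − 1.111)/1539 = 87.5 × 1537.9/1539 ≈ 87 Hz.

87 Hz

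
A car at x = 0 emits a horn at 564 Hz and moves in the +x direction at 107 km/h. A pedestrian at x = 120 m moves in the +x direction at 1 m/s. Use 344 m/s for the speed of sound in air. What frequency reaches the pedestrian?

616 Hz

107 km/h = 29.72 m/s.
The observer lies on the +x side, so the source is heading toward the observer and the observer is heading away from the source.
General Doppler shift: f' = f · (v − v_o)/(v − v_s).
f' = 564 × (344 − 1)/(344 − 29.72) = 564 × 343/314.28 ≈ 616 Hz.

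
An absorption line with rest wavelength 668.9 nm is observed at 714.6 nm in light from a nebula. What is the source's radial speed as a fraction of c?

λ'/λ₀ = 1.0683 > 1 (redshift), so the source is receding.
λ'/λ₀ = √((1 + β)/(1 − β)) for a receding source ⇒ β = (r² − 1)/(r² + 1) with r = λ'/λ₀.
β = (1.1413 − 1)/(1.1413 + 1) ≈ 0.066.

0.066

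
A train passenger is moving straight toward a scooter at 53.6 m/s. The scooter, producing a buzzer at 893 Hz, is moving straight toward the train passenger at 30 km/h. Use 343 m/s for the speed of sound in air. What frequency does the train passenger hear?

1058 Hz

30 km/h = 8.333 m/s.
General Doppler shift: f' = f · (v + v_o)/(v − v_s).
f' = 893 × (343 + 53.6)/(343 − 8.333) = 893 × 396.6/334.67 ≈ 1058 Hz.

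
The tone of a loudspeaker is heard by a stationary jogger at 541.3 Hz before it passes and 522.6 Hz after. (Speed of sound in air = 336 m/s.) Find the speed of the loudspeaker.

f₁/f₂ = (v + v_s)/(v − v_s), so v_s = v · (f₁ − f₂)/(f₁ + f₂).
v_s = 336 × (541.3 − 522.6)/(541.3 + 522.6) = 336 × 18.7/1063.9 ≈ 5.9 m/s.

5.9 m/s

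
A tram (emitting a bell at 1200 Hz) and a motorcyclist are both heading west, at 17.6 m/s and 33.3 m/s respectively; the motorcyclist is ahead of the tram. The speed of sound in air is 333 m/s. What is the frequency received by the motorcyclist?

The motorcyclist is ahead, so the tram is moving toward it while the motorcyclist is moving away from the tram.
With source approaching and observer receding, f' = f · (v − v_o)/(v − v_s).
f' = 1200 × (333 − 33.3)/(333 − 17.6) = 1200 × 299.7/315.4 ≈ 1140 Hz.

1140 Hz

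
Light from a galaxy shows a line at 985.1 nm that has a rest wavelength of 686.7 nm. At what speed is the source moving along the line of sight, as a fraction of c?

0.346

λ'/λ₀ = 1.4345 > 1 (redshift), so the source is receding.
λ'/λ₀ = √((1 + β)/(1 − β)) for a receding source ⇒ β = (r² − 1)/(r² + 1) with r = λ'/λ₀.
β = (2.0579 − 1)/(2.0579 + 1) ≈ 0.346.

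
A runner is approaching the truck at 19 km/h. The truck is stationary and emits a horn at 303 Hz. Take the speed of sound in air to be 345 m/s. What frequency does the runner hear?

308 Hz

19 km/h = 5.278 m/s.
Moving observer, stationary source: f' = f · (v + v_o)/v.
f' = 303 × (345 + 5.278)/345 = 303 × 350.28/345 ≈ 308 Hz.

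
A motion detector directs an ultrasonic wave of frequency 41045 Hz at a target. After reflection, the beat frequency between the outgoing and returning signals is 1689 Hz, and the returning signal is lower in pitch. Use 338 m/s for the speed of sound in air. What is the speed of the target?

7.1 m/s

Double Doppler shift off a moving reflector: f₂ = f₀ · (v + u)/(v − u) (u > 0 toward emitter).
Returning signal is lower, so f₂ = f₀ − Δf = 41045 − 1689 = 39356 Hz.
Rearranging, u = v · (f₂ − f₀)/(f₂ + f₀) = 338 × -1689/80401 ≈ -7.1 m/s.
So the target is moving at 7.1 m/s away from the emitter.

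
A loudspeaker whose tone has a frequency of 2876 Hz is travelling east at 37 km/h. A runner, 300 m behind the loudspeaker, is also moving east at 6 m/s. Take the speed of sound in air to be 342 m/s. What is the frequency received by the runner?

2841 Hz

37 km/h = 10.28 m/s.
The runner is behind, so the loudspeaker is moving away from it while the runner is moving toward the loudspeaker.
General Doppler shift: f' = f · (v + v_o)/(v + v_s).
f' = 2876 × (342 + 6)/(342 + 10.28) = 2876 × 348/352.28 ≈ 2841 Hz.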